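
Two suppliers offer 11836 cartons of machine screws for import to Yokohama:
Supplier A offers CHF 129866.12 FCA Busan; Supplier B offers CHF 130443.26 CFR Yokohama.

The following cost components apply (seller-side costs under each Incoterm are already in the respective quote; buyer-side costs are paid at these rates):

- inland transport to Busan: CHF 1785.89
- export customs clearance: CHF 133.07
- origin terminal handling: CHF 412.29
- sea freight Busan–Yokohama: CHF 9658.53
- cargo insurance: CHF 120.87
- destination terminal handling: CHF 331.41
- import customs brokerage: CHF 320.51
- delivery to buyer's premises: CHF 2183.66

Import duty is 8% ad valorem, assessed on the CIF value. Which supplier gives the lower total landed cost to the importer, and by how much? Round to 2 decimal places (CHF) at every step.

Supplier B is cheaper by CHF 10253.17

Supplier A (FCA):
CIF value = FCA price + origin terminal + freight + insurance = 129866.12 + 412.29 + 9658.53 + 120.87 = 140057.81
Import duty = 140057.81 × 8% = 11204.62
Buyer bears (A): 412.29 + 9658.53 + 120.87 + 331.41 + 320.51 + 2183.66 = 13027.27
Landed cost (A) = invoice 129866.12 + 13027.27 + duty 11204.62 = 154098.01
Supplier B (CFR):
CIF value = CFR price + insurance = 130443.26 + 120.87 = 130564.13
Import duty = 130564.13 × 8% = 10445.13
Buyer bears (B): 120.87 + 331.41 + 320.51 + 2183.66 = 2956.45
Landed cost (B) = invoice 130443.26 + 2956.45 + duty 10445.13 = 143844.84
Difference = |154098.01 − 143844.84| = 10253.17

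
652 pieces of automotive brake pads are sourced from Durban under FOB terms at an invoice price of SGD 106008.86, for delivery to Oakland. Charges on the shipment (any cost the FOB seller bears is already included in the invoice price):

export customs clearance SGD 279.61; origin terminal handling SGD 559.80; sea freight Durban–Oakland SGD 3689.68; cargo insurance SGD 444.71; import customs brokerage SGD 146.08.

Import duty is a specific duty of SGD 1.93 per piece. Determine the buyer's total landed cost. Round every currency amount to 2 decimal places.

FOB: the seller bears costs until goods are on board at the origin port; the buyer bears freight, insurance and all costs thereafter.
Already in the invoice (seller's account under FOB): export clearance, origin terminal — exclude.
CIF value = FOB price + freight + insurance = 106008.86 + 3689.68 + 444.71 = 110143.25
Import duty = 652 × 1.93 = 1258.36
Buyer bears: freight 3689.68 + insurance 444.71 + brokerage 146.08 + duty 1258.36 = 5538.83
Landed cost = invoice 106008.86 + 5538.83 = 111547.69

Total landed cost: SGD 111547.69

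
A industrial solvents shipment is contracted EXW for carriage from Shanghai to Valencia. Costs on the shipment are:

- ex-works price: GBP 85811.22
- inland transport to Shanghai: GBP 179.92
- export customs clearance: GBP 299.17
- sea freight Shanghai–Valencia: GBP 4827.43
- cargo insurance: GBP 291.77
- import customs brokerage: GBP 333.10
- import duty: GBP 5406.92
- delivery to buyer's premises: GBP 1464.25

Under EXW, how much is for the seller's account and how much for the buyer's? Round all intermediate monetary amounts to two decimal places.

Seller: GBP 85811.22; buyer: GBP 12802.56

EXW: the seller makes goods available at their premises; the buyer bears all onward costs.
Seller's account: goods 85811.22 = 85811.22
Buyer's account: inland to port 179.92 + export clearance 299.17 + freight 4827.43 + insurance 291.77 + brokerage 333.10 + duty 5406.92 + delivery 1464.25 = 12802.56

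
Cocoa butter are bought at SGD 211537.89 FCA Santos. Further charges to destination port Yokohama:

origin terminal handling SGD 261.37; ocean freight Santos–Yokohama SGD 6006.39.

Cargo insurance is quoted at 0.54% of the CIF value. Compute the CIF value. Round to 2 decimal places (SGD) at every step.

CIF value: SGD 218988.19

Let C be the CIF value. C = FCA price + pre-shipment costs + freight + 0.54% × C
C − 0.54% × C = 211537.89 + 261.37 + 6006.39
0.9946 × C = 217805.65
C = 217805.65 / 0.9946 = 218988.19
Insurance premium = 0.54% × 218988.19 = 1182.54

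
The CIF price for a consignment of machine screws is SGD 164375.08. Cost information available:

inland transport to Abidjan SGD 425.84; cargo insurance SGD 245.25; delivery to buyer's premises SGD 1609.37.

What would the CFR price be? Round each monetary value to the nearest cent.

CFR price: SGD 164129.83

Not relevant to the conversion: inland to port — on the seller under both CIF and CFR; already in the CIF price and stays in the CFR price. delivery — on the buyer under both terms; not part of either seller's price.
From CIF to CFR, the seller no longer bears: insurance.
CFR price = 164375.08 − 245.25 = 164129.83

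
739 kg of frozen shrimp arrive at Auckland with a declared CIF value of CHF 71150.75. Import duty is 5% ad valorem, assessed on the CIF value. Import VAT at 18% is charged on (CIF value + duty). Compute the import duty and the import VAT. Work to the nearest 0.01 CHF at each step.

Import duty: CHF 3557.54; import VAT: CHF 13447.49

Import duty = 71150.75 × 5% = 3557.54
VAT base = CIF + duty = 71150.75 + 3557.54 = 74708.29
Import VAT = 74708.29 × 18% = 13447.49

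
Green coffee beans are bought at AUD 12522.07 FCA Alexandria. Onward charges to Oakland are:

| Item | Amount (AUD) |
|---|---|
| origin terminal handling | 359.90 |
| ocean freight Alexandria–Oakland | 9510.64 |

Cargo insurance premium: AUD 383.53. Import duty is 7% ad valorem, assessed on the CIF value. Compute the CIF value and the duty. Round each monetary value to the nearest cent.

CIF = FCA price + pre-shipment costs + freight + insurance
CIF = 12522.07 + 359.90 + 9510.64 + 383.53 = 22776.14
Import duty = 22776.14 × 7% = 1594.33

CIF value: AUD 22776.14; import duty: AUD 1594.33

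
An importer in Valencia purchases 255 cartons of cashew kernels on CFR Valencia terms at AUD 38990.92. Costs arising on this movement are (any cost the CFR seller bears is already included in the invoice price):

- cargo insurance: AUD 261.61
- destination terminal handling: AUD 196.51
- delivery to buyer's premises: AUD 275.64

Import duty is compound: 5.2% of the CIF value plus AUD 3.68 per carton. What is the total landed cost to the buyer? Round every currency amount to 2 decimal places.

Total landed cost: AUD 42704.21

CFR: the seller pays costs through ocean freight to the destination port, but not insurance.
CIF value = CFR price + insurance = 38990.92 + 261.61 = 39252.53
Ad valorem component: 39252.53 × 5.2% = 2041.13
Specific component: 255 × 3.68 = 938.40
Import duty = 2041.13 + 938.40 = 2979.53
Buyer bears: insurance 261.61 + destination terminal 196.51 + delivery 275.64 + duty 2979.53 = 3713.29
Landed cost = invoice 38990.92 + 3713.29 = 42704.21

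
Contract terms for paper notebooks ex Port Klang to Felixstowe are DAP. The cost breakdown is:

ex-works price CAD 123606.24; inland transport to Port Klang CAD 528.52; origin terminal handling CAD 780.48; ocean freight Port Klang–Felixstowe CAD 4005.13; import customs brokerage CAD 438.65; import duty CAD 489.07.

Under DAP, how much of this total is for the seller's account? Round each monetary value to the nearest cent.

Seller's account: CAD 128920.37

DAP: the seller bears all costs to the named destination except import duty and clearance.
Seller's account: goods 123606.24 + inland to port 528.52 + origin terminal 780.48 + freight 4005.13 = 128920.37
Buyer's account: brokerage 438.65 + duty 489.07 = 927.72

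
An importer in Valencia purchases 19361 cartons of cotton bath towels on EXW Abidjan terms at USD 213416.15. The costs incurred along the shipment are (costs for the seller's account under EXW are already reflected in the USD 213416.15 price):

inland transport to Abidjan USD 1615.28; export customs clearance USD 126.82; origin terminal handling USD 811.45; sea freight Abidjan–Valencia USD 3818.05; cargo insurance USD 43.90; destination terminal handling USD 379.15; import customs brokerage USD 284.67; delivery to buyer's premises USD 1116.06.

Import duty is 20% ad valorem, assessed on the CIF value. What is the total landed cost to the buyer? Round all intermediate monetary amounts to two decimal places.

Total landed cost: USD 265577.86

EXW: the seller makes goods available at their premises; the buyer bears all onward costs.
CIF value = EXW price + inland to port + export clearance + origin terminal + freight + insurance = 213416.15 + 1615.28 + 126.82 + 811.45 + 3818.05 + 43.90 = 219831.65
Import duty = 219831.65 × 20% = 43966.33
Buyer bears: inland to port 1615.28 + export clearance 126.82 + origin terminal 811.45 + freight 3818.05 + insurance 43.90 + destination terminal 379.15 + brokerage 284.67 + delivery 1116.06 + duty 43966.33 = 52161.71
Landed cost = invoice 213416.15 + 52161.71 = 265577.86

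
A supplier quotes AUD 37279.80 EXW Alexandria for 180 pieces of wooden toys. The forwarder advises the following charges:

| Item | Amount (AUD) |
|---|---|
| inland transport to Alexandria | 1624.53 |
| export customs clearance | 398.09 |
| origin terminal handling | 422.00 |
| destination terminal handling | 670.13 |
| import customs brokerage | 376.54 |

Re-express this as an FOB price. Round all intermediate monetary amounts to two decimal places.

FOB price: AUD 39724.42

Not relevant to the conversion: destination terminal, brokerage — on the buyer under both terms; not part of either seller's price.
From EXW to FOB, the seller additionally bears: inland to port, export clearance, origin terminal.
FOB price = 37279.80 + 1624.53 + 398.09 + 422.00 = 39724.42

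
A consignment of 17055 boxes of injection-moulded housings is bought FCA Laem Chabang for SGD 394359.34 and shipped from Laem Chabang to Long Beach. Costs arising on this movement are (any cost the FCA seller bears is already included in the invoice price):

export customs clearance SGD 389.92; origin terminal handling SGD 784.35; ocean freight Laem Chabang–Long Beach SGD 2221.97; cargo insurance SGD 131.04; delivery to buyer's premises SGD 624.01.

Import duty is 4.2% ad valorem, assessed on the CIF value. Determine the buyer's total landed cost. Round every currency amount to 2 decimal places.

Total landed cost: SGD 414815.57

FCA: the seller delivers export-cleared goods to the carrier; the buyer bears costs from that point.
Already in the invoice (seller's account under FCA): export clearance — exclude.
CIF value = FCA price + origin terminal + freight + insurance = 394359.34 + 784.35 + 2221.97 + 131.04 = 397496.70
Import duty = 397496.70 × 4.2% = 16694.86
Buyer bears: origin terminal 784.35 + freight 2221.97 + insurance 131.04 + delivery 624.01 + duty 16694.86 = 20456.23
Landed cost = invoice 394359.34 + 20456.23 = 414815.57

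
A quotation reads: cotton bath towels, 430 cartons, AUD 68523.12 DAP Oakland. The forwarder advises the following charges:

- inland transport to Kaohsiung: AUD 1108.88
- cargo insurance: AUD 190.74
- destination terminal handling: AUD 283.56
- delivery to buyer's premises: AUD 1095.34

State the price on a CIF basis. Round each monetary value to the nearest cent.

CIF price: AUD 67144.22

Not relevant to the conversion: inland to port, insurance — on the seller under both DAP and CIF; already in the DAP price and stays in the CIF price.
From DAP to CIF, the seller no longer bears: destination terminal, delivery.
CIF price = 68523.12 − 283.56 − 1095.34 = 67144.22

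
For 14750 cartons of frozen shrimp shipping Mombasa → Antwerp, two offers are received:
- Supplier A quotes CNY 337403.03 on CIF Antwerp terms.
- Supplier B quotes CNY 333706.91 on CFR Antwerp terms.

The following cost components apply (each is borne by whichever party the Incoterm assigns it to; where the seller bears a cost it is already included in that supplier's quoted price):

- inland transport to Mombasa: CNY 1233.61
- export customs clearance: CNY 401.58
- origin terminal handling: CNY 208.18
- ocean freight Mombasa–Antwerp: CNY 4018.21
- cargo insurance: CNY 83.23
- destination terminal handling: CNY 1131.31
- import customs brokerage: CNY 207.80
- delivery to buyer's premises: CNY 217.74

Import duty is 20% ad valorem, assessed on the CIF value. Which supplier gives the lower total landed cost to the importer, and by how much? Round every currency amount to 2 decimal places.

Supplier B is cheaper by CNY 4335.47

Supplier A (CIF):
The CIF price already equals the CIF value: 337403.03
Import duty = 337403.03 × 20% = 67480.61
Buyer bears (A): 1131.31 + 207.80 + 217.74 = 1556.85
Landed cost (A) = invoice 337403.03 + 1556.85 + duty 67480.61 = 406440.49
Supplier B (CFR):
CIF value = CFR price + insurance = 333706.91 + 83.23 = 333790.14
Import duty = 333790.14 × 20% = 66758.03
Buyer bears (B): 83.23 + 1131.31 + 207.80 + 217.74 = 1640.08
Landed cost (B) = invoice 333706.91 + 1640.08 + duty 66758.03 = 402105.02
Difference = |406440.49 − 402105.02| = 4335.47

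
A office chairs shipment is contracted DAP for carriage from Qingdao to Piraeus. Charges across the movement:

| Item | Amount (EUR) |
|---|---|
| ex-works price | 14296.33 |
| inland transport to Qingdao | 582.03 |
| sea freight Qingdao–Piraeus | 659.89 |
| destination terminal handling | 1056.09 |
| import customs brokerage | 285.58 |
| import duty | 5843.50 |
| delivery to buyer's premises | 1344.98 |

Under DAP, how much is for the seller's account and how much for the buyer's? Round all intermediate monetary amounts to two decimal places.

DAP: the seller bears all costs to the named destination except import duty and clearance.
Seller's account: goods 14296.33 + inland to port 582.03 + freight 659.89 + destination terminal 1056.09 + delivery 1344.98 = 17939.32
Buyer's account: brokerage 285.58 + duty 5843.50 = 6129.08

Seller: EUR 17939.32; buyer: EUR 6129.08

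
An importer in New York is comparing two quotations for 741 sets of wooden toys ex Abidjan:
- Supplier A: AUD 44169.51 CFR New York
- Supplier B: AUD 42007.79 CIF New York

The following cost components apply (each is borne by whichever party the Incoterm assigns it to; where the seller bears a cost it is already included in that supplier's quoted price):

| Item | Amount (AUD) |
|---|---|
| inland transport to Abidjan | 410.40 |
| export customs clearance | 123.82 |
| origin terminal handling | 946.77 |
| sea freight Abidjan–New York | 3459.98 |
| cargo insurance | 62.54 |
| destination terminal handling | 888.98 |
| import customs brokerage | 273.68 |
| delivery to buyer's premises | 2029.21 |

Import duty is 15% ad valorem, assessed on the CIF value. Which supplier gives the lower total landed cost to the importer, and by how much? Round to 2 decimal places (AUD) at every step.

Supplier A (CFR):
CIF value = CFR price + insurance = 44169.51 + 62.54 = 44232.05
Import duty = 44232.05 × 15% = 6634.81
Buyer bears (A): 62.54 + 888.98 + 273.68 + 2029.21 = 3254.41
Landed cost (A) = invoice 44169.51 + 3254.41 + duty 6634.81 = 54058.73
Supplier B (CIF):
The CIF price already equals the CIF value: 42007.79
Import duty = 42007.79 × 15% = 6301.17
Buyer bears (B): 888.98 + 273.68 + 2029.21 = 3191.87
Landed cost (B) = invoice 42007.79 + 3191.87 + duty 6301.17 = 51500.83
Difference = |54058.73 − 51500.83| = 2557.90

Supplier B is cheaper by AUD 2557.90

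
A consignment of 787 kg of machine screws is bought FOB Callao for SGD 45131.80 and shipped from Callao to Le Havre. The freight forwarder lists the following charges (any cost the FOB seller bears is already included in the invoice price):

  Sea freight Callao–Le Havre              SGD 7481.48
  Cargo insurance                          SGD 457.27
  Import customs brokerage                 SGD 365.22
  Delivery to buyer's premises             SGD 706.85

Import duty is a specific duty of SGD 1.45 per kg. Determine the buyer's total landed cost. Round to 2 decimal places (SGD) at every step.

FOB: the seller bears costs until goods are on board at the origin port; the buyer bears freight, insurance and all costs thereafter.
CIF value = FOB price + freight + insurance = 45131.80 + 7481.48 + 457.27 = 53070.55
Import duty = 787 × 1.45 = 1141.15
Buyer bears: freight 7481.48 + insurance 457.27 + brokerage 365.22 + delivery 706.85 + duty 1141.15 = 10151.97
Landed cost = invoice 45131.80 + 10151.97 = 55283.77

Total landed cost: SGD 55283.77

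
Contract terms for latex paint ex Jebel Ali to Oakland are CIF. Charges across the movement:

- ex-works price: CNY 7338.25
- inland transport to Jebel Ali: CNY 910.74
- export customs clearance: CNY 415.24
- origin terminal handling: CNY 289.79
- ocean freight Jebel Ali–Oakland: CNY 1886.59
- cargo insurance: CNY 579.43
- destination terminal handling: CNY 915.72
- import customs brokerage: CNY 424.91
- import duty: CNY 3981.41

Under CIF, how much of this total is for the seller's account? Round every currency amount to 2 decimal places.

CIF: the seller pays costs through ocean freight and marine insurance to the destination port.
Seller's account: goods 7338.25 + inland to port 910.74 + export clearance 415.24 + origin terminal 289.79 + freight 1886.59 + insurance 579.43 = 11420.04
Buyer's account: destination terminal 915.72 + brokerage 424.91 + duty 3981.41 = 5322.04

Seller's account: CNY 11420.04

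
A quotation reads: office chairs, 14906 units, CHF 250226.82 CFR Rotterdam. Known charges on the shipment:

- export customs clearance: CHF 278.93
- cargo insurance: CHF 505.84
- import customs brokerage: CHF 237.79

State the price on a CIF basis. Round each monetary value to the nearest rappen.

CIF price: CHF 250732.66

Not relevant to the conversion: export clearance — on the seller under both CFR and CIF; already in the CFR price and stays in the CIF price. brokerage — on the buyer under both terms; not part of either seller's price.
From CFR to CIF, the seller additionally bears: insurance.
CIF price = 250226.82 + 505.84 = 250732.66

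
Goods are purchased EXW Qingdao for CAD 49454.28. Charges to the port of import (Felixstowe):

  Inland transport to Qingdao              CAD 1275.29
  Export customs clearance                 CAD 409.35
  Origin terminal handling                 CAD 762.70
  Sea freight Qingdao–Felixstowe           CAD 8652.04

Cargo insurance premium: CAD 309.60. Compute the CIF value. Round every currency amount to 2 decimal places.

CIF = EXW price + pre-shipment costs + freight + insurance
CIF = 49454.28 + 1275.29 + 409.35 + 762.70 + 8652.04 + 309.60 = 60863.26

CIF value: CAD 60863.26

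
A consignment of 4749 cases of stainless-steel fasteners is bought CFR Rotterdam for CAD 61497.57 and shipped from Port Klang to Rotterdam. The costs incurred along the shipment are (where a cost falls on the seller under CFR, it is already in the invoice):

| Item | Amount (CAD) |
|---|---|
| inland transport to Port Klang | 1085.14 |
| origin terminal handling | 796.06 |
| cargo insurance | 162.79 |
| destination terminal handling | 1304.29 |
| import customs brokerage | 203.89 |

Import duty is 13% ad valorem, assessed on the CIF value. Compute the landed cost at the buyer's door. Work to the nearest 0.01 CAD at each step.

Total landed cost: CAD 71184.39

CFR: the seller pays costs through ocean freight to the destination port, but not insurance.
Already in the invoice (seller's account under CFR): inland to port, origin terminal — exclude.
CIF value = CFR price + insurance = 61497.57 + 162.79 = 61660.36
Import duty = 61660.36 × 13% = 8015.85
Buyer bears: insurance 162.79 + destination terminal 1304.29 + brokerage 203.89 + duty 8015.85 = 9686.82
Landed cost = invoice 61497.57 + 9686.82 = 71184.39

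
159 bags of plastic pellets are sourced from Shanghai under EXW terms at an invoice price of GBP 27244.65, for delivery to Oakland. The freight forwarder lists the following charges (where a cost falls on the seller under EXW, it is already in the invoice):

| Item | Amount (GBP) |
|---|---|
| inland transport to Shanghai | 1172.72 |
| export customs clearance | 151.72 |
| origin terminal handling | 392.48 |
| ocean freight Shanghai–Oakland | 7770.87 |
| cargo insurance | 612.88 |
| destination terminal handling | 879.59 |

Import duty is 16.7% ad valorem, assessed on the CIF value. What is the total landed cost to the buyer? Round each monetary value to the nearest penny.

EXW: the seller makes goods available at their premises; the buyer bears all onward costs.
CIF value = EXW price + inland to port + export clearance + origin terminal + freight + insurance = 27244.65 + 1172.72 + 151.72 + 392.48 + 7770.87 + 612.88 = 37345.32
Import duty = 37345.32 × 16.7% = 6236.67
Buyer bears: inland to port 1172.72 + export clearance 151.72 + origin terminal 392.48 + freight 7770.87 + insurance 612.88 + destination terminal 879.59 + duty 6236.67 = 17216.93
Landed cost = invoice 27244.65 + 17216.93 = 44461.58

Total landed cost: GBP 44461.58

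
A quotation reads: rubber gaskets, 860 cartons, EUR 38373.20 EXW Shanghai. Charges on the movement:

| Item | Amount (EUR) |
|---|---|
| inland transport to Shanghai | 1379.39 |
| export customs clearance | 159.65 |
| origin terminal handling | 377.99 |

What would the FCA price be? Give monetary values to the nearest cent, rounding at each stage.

Not relevant to the conversion: origin terminal — on the buyer under both terms; not part of either seller's price.
From EXW to FCA, the seller additionally bears: inland to port, export clearance.
FCA price = 38373.20 + 1379.39 + 159.65 = 39912.24

FCA price: EUR 39912.24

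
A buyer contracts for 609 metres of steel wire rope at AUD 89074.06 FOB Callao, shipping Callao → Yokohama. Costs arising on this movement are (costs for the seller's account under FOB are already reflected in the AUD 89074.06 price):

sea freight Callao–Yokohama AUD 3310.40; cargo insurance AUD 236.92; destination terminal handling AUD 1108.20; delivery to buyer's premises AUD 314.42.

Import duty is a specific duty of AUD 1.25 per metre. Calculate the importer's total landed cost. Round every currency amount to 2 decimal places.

Total landed cost: AUD 94805.25

FOB: the seller bears costs until goods are on board at the origin port; the buyer bears freight, insurance and all costs thereafter.
CIF value = FOB price + freight + insurance = 89074.06 + 3310.40 + 236.92 = 92621.38
Import duty = 609 × 1.25 = 761.25
Buyer bears: freight 3310.40 + insurance 236.92 + destination terminal 1108.20 + delivery 314.42 + duty 761.25 = 5731.19
Landed cost = invoice 89074.06 + 5731.19 = 94805.25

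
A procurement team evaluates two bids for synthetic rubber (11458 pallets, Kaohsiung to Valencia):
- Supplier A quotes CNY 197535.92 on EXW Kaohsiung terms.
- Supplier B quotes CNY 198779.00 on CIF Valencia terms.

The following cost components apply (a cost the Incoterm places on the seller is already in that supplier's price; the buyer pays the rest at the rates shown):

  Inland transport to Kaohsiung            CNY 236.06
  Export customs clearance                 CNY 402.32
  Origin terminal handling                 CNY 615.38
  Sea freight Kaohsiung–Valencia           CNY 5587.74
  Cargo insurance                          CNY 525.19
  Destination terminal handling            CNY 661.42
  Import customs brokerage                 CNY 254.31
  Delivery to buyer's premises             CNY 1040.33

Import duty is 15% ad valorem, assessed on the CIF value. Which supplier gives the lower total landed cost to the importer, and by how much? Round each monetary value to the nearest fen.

Supplier B is cheaper by CNY 7042.15

Supplier A (EXW):
CIF value = EXW price + inland to port + export clearance + origin terminal + freight + insurance = 197535.92 + 236.06 + 402.32 + 615.38 + 5587.74 + 525.19 = 204902.61
Import duty = 204902.61 × 15% = 30735.39
Buyer bears (A): 236.06 + 402.32 + 615.38 + 5587.74 + 525.19 + 661.42 + 254.31 + 1040.33 = 9322.75
Landed cost (A) = invoice 197535.92 + 9322.75 + duty 30735.39 = 237594.06
Supplier B (CIF):
The CIF price already equals the CIF value: 198779.00
Import duty = 198779.00 × 15% = 29816.85
Buyer bears (B): 661.42 + 254.31 + 1040.33 = 1956.06
Landed cost (B) = invoice 198779.00 + 1956.06 + duty 29816.85 = 230551.91
Difference = |237594.06 − 230551.91| = 7042.15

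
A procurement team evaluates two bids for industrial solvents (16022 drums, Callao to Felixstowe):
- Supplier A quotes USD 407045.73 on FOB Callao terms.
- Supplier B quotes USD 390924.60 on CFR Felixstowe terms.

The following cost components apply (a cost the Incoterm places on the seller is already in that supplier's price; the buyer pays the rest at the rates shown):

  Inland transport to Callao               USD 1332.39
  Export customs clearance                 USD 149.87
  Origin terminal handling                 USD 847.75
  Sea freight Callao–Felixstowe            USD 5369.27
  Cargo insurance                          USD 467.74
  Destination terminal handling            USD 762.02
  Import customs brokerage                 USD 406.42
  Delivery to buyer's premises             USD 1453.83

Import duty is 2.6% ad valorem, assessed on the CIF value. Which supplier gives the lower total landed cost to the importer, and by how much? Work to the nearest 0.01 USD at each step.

Supplier B is cheaper by USD 22049.15

Supplier A (FOB):
CIF value = FOB price + freight + insurance = 407045.73 + 5369.27 + 467.74 = 412882.74
Import duty = 412882.74 × 2.6% = 10734.95
Buyer bears (A): 5369.27 + 467.74 + 762.02 + 406.42 + 1453.83 = 8459.28
Landed cost (A) = invoice 407045.73 + 8459.28 + duty 10734.95 = 426239.96
Supplier B (CFR):
CIF value = CFR price + insurance = 390924.60 + 467.74 = 391392.34
Import duty = 391392.34 × 2.6% = 10176.20
Buyer bears (B): 467.74 + 762.02 + 406.42 + 1453.83 = 3090.01
Landed cost (B) = invoice 390924.60 + 3090.01 + duty 10176.20 = 404190.81
Difference = |426239.96 − 404190.81| = 22049.15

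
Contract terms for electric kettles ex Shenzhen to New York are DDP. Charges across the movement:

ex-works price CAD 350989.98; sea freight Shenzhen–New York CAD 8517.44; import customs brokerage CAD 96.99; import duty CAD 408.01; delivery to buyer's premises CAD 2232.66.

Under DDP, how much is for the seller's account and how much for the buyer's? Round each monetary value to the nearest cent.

DDP: the seller bears all costs including import duty.
Seller's account: goods 350989.98 + freight 8517.44 + brokerage 96.99 + duty 408.01 + delivery 2232.66 = 362245.08
Buyer's account: 0.00

Seller: CAD 362245.08; buyer: CAD 0.00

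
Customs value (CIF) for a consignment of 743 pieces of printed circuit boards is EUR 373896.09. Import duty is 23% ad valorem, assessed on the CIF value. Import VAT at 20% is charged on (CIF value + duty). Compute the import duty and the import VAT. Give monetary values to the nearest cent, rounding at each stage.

Import duty = 373896.09 × 23% = 85996.10
VAT base = CIF + duty = 373896.09 + 85996.10 = 459892.19
Import VAT = 459892.19 × 20% = 91978.44

Import duty: EUR 85996.10; import VAT: EUR 91978.44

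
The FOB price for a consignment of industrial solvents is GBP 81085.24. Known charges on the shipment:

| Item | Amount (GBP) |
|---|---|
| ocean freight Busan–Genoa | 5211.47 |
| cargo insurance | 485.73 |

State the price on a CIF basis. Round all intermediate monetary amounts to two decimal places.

CIF price: GBP 86782.44

From FOB to CIF, the seller additionally bears: freight, insurance.
CIF price = 81085.24 + 5211.47 + 485.73 = 86782.44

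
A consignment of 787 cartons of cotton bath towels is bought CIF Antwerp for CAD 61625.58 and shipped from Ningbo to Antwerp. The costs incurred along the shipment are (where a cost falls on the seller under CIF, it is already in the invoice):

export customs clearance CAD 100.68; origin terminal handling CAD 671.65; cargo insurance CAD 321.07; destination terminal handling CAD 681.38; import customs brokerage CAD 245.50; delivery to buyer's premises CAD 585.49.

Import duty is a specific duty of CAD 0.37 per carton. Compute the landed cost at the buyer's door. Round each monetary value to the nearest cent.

CIF: the seller pays costs through ocean freight and marine insurance to the destination port.
Already in the invoice (seller's account under CIF): export clearance, origin terminal, insurance — exclude.
The CIF price already equals the CIF value: 61625.58
Import duty = 787 × 0.37 = 291.19
Buyer bears: destination terminal 681.38 + brokerage 245.50 + delivery 585.49 + duty 291.19 = 1803.56
Landed cost = invoice 61625.58 + 1803.56 = 63429.14

Total landed cost: CAD 63429.14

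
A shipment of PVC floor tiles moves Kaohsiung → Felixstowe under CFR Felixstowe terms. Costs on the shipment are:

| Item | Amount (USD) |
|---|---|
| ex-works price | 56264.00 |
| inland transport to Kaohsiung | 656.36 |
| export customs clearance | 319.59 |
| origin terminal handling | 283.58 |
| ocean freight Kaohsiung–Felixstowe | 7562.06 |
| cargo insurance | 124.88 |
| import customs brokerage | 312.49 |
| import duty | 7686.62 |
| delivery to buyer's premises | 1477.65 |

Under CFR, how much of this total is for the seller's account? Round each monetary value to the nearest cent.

Seller's account: USD 65085.59

CFR: the seller pays costs through ocean freight to the destination port, but not insurance.
Seller's account: goods 56264.00 + inland to port 656.36 + export clearance 319.59 + origin terminal 283.58 + freight 7562.06 = 65085.59
Buyer's account: insurance 124.88 + brokerage 312.49 + duty 7686.62 + delivery 1477.65 = 9601.64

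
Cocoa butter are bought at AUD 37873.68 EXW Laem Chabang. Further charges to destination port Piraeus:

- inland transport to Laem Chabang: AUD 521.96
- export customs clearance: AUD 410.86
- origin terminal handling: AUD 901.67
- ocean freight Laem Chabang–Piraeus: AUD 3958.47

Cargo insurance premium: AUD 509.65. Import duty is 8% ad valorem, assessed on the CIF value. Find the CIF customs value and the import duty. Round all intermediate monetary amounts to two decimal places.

CIF = EXW price + pre-shipment costs + freight + insurance
CIF = 37873.68 + 521.96 + 410.86 + 901.67 + 3958.47 + 509.65 = 44176.29
Import duty = 44176.29 × 8% = 3534.10

CIF value: AUD 44176.29; import duty: AUD 3534.10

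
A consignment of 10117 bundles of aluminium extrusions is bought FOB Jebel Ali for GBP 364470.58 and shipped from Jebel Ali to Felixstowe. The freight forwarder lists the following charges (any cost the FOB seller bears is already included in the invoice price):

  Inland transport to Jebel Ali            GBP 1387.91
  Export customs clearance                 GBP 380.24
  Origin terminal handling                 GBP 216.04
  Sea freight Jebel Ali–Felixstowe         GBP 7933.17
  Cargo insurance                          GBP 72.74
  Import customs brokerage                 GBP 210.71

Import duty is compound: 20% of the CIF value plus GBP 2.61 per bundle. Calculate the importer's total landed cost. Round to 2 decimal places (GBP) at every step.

FOB: the seller bears costs until goods are on board at the origin port; the buyer bears freight, insurance and all costs thereafter.
Already in the invoice (seller's account under FOB): inland to port, export clearance, origin terminal — exclude.
CIF value = FOB price + freight + insurance = 364470.58 + 7933.17 + 72.74 = 372476.49
Ad valorem component: 372476.49 × 20% = 74495.30
Specific component: 10117 × 2.61 = 26405.37
Import duty = 74495.30 + 26405.37 = 100900.67
Buyer bears: freight 7933.17 + insurance 72.74 + brokerage 210.71 + duty 100900.67 = 109117.29
Landed cost = invoice 364470.58 + 109117.29 = 473587.87

Total landed cost: GBP 473587.87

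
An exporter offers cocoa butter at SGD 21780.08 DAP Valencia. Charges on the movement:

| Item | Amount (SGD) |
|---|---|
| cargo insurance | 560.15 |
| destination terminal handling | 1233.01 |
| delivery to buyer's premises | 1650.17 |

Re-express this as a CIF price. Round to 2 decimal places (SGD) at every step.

CIF price: SGD 18896.90

Not relevant to the conversion: insurance — on the seller under both DAP and CIF; already in the DAP price and stays in the CIF price.
From DAP to CIF, the seller no longer bears: destination terminal, delivery.
CIF price = 21780.08 − 1233.01 − 1650.17 = 18896.90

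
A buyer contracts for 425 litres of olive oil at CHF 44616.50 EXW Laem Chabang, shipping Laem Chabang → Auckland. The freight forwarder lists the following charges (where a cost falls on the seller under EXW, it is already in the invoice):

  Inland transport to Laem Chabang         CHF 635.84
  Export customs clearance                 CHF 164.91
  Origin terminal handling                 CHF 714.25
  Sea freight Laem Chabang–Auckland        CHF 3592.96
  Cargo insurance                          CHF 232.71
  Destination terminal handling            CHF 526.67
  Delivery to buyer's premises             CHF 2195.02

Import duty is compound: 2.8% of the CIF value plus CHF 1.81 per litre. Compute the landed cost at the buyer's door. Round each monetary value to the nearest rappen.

EXW: the seller makes goods available at their premises; the buyer bears all onward costs.
CIF value = EXW price + inland to port + export clearance + origin terminal + freight + insurance = 44616.50 + 635.84 + 164.91 + 714.25 + 3592.96 + 232.71 = 49957.17
Ad valorem component: 49957.17 × 2.8% = 1398.80
Specific component: 425 × 1.81 = 769.25
Import duty = 1398.80 + 769.25 = 2168.05
Buyer bears: inland to port 635.84 + export clearance 164.91 + origin terminal 714.25 + freight 3592.96 + insurance 232.71 + destination terminal 526.67 + delivery 2195.02 + duty 2168.05 = 10230.41
Landed cost = invoice 44616.50 + 10230.41 = 54846.91

Total landed cost: CHF 54846.91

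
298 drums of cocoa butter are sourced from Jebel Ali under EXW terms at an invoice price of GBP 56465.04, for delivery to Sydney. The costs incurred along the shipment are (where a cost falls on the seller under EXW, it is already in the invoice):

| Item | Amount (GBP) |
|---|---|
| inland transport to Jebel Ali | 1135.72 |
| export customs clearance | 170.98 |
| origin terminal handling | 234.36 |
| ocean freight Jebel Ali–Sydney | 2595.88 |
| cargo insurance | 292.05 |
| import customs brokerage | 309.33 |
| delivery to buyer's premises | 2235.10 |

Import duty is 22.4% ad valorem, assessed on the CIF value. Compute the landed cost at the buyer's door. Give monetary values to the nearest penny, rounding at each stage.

Total landed cost: GBP 77078.72

EXW: the seller makes goods available at their premises; the buyer bears all onward costs.
CIF value = EXW price + inland to port + export clearance + origin terminal + freight + insurance = 56465.04 + 1135.72 + 170.98 + 234.36 + 2595.88 + 292.05 = 60894.03
Import duty = 60894.03 × 22.4% = 13640.26
Buyer bears: inland to port 1135.72 + export clearance 170.98 + origin terminal 234.36 + freight 2595.88 + insurance 292.05 + brokerage 309.33 + delivery 2235.10 + duty 13640.26 = 20613.68
Landed cost = invoice 56465.04 + 20613.68 = 77078.72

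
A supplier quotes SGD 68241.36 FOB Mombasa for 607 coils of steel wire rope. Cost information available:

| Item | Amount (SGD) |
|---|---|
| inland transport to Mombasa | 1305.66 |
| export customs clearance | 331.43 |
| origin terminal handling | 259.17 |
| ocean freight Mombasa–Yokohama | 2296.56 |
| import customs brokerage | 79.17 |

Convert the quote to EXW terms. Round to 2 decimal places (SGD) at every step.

EXW price: SGD 66345.10

Not relevant to the conversion: freight, brokerage — on the buyer under both terms; not part of either seller's price.
From FOB to EXW, the seller no longer bears: inland to port, export clearance, origin terminal.
EXW price = 68241.36 − 1305.66 − 331.43 − 259.17 = 66345.10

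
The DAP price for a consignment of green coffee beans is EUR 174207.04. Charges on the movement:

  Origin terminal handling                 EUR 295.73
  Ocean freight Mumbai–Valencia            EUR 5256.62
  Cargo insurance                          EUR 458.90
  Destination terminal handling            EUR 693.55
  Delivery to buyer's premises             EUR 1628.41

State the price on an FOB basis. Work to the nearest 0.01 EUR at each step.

Not relevant to the conversion: origin terminal — on the seller under both DAP and FOB; already in the DAP price and stays in the FOB price.
From DAP to FOB, the seller no longer bears: freight, insurance, destination terminal, delivery.
FOB price = 174207.04 − 5256.62 − 458.90 − 693.55 − 1628.41 = 166169.56

FOB price: EUR 166169.56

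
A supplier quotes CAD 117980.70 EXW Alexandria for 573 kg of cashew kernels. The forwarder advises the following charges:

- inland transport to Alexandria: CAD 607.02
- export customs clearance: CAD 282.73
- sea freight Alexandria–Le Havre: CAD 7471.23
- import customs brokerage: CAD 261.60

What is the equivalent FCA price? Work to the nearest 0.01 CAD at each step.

FCA price: CAD 118870.45

Not relevant to the conversion: freight, brokerage — on the buyer under both terms; not part of either seller's price.
From EXW to FCA, the seller additionally bears: inland to port, export clearance.
FCA price = 117980.70 + 607.02 + 282.73 = 118870.45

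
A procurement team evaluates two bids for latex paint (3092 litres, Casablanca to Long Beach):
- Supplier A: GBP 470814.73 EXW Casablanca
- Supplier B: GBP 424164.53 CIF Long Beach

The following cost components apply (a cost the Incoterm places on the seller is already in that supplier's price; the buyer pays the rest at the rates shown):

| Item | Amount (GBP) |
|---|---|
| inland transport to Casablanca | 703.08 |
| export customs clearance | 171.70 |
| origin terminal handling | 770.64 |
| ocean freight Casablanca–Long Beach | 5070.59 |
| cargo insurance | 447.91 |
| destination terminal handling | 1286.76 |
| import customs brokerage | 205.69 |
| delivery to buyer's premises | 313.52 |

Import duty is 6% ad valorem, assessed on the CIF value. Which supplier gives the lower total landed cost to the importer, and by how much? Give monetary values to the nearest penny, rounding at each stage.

Supplier B is cheaper by GBP 57042.97

Supplier A (EXW):
CIF value = EXW price + inland to port + export clearance + origin terminal + freight + insurance = 470814.73 + 703.08 + 171.70 + 770.64 + 5070.59 + 447.91 = 477978.65
Import duty = 477978.65 × 6% = 28678.72
Buyer bears (A): 703.08 + 171.70 + 770.64 + 5070.59 + 447.91 + 1286.76 + 205.69 + 313.52 = 8969.89
Landed cost (A) = invoice 470814.73 + 8969.89 + duty 28678.72 = 508463.34
Supplier B (CIF):
The CIF price already equals the CIF value: 424164.53
Import duty = 424164.53 × 6% = 25449.87
Buyer bears (B): 1286.76 + 205.69 + 313.52 = 1805.97
Landed cost (B) = invoice 424164.53 + 1805.97 + duty 25449.87 = 451420.37
Difference = |508463.34 − 451420.37| = 57042.97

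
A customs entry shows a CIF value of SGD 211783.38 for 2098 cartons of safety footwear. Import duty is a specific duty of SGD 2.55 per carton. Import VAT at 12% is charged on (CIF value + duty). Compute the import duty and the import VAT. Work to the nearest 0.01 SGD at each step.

Import duty = 2098 × 2.55 = 5349.90
VAT base = CIF + duty = 211783.38 + 5349.90 = 217133.28
Import VAT = 217133.28 × 12% = 26055.99

Import duty: SGD 5349.90; import VAT: SGD 26055.99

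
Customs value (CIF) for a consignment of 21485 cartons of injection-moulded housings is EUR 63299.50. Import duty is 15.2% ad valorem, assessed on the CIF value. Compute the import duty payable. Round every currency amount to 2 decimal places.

Import duty = 63299.50 × 15.2% = 9621.52

Import duty: EUR 9621.52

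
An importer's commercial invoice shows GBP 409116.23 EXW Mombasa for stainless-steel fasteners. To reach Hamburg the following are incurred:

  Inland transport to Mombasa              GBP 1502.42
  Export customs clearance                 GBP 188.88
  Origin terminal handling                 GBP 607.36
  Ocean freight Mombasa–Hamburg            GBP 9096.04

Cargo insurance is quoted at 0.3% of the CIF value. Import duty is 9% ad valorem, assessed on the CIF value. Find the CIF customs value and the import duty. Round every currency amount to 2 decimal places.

CIF value: GBP 421776.26; import duty: GBP 37959.86

Let C be the CIF value. C = EXW price + pre-shipment costs + freight + 0.3% × C
C − 0.3% × C = 409116.23 + 1502.42 + 188.88 + 607.36 + 9096.04
0.997 × C = 420510.93
C = 420510.93 / 0.997 = 421776.26
Insurance premium = 0.3% × 421776.26 = 1265.33
Import duty = 421776.26 × 9% = 37959.86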